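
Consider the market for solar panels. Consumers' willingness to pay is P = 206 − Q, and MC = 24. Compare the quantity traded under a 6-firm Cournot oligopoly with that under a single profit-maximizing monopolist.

Cournot: Q = 156; Monopoly: Q = 91

In a 6-firm Cournot equilibrium, symmetry and the first-order condition give q = (206 − 24)/(7) = 26. So Q = 156 and P = 50.
A monopolist chooses Q where MR = MC. MR = 206 − 2Q; setting this equal to 24 gives Q = 91 and P = 115.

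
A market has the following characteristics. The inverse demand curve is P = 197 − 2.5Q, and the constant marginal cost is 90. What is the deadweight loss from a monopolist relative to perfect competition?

Competitive firms price at marginal cost: P = 90, giving Q = 42.8.
Monopoly sets MR = MC: 197 − 5Q = 90 ⇒ Q = 21.4, P = 197 − 2.5·21.4 = 143.5.
DWL is the triangle between Q = 21.4 and Q = 42.8: ½·(42.8 − 21.4)·(143.5 − 90) = 572.45.

DWL = 572.45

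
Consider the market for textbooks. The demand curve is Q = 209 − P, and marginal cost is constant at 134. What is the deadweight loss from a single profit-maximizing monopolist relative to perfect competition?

DWL = 703.125

Inverting demand: P = 209 − Q.
Competitive firms price at marginal cost: P = 134, giving Q = 75.
The monopolist equates marginal revenue to marginal cost: 209 − 2Q = 134, so Q = 37.5. From demand, P = 171.5.
DWL is the triangle between Q = 37.5 and Q = 75: ½·(75 − 37.5)·(171.5 − 134) = 703.125.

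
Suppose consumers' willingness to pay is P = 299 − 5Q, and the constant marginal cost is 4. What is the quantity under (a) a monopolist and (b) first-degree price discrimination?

Monopoly sets MR = MC: 299 − 10Q = 4 ⇒ Q = 29.5, P = 299 − 5·29.5 = 151.5.
With perfect price discrimination, output is the efficient level Q = 59 (where demand meets MC), but every buyer pays their willingness to pay: CS = 0 and PS = total surplus.

Monopoly: Q = 29.5; Perfect PD: Q = 59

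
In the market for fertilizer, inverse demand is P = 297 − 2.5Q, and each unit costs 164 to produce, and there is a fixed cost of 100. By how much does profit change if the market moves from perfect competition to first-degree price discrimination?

Competitive firms price at marginal cost: P = 164, giving Q = 53.2.
Profit = (164 − 164)·53.2 − 100 = −100.
With perfect price discrimination, output is the efficient level Q = 53.2 (where demand meets MC), but every buyer pays their willingness to pay: CS = 0 and PS = total surplus.
PS equals the full surplus area, 3537.8. Profit = 3537.8 − 100 = 3437.8.
Change in profit: 3437.8 − −100 = 3537.8.

π rises by 3537.8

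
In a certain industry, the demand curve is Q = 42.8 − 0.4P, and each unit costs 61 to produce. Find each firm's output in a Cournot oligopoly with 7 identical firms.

Inverting demand: P = 107 − 2.5Q.
With 7 symmetric Cournot firms, each firm's FOC gives 107 − 20q = 61, so q = 2.3, Q = 7·2.3 = 16.1, and P = 66.75.

q_i = 2.3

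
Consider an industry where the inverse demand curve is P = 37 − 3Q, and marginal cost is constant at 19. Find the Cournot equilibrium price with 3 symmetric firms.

In a 3-firm Cournot equilibrium, symmetry and the first-order condition give q = (37 − 19)/(12) = 1.5. So Q = 4.5 and P = 23.5.

P = 23.5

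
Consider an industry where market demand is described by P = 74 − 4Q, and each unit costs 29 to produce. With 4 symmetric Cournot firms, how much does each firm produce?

In a 4-firm Cournot equilibrium, symmetry and the first-order condition give q = (74 − 29)/(20) = 2.25. So Q = 9 and P = 38.

q_i = 2.25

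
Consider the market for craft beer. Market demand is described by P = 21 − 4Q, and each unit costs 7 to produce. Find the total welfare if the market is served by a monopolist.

TS = 18.375

A monopolist chooses Q where MR = MC. MR = 21 − 8Q; setting this equal to 7 gives Q = 1.75 and P = 14.
CS = ½·(21 − 14)·1.75 = 6.125; PS = (14 − 7)·1.75 = 12.25; TS = 18.375.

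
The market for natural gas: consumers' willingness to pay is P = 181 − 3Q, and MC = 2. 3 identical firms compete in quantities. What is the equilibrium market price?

P = 46.75

Cournot with 3 identical firms: the symmetric best-response condition is 181 − 12q = 2. Each firm produces q = 179/12, total output Q = 44.75, price P = 46.75.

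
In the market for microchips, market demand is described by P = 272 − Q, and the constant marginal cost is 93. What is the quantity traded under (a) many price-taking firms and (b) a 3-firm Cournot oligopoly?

Competition: Q = 179; Cournot: Q = 134.25

Competitive firms price at marginal cost: P = 93, giving Q = 179.
Cournot with 3 identical firms: the symmetric best-response condition is 272 − 4q = 93. Each firm produces q = 44.75, total output Q = 134.25, price P = 137.75.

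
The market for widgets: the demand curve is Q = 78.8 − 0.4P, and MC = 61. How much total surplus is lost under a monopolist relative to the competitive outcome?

Inverting demand: P = 197 − 2.5Q.
Perfect competition: P = MC = 61, so 197 − 2.5Q = 61 and Q = 54.4.
Monopoly sets MR = MC: 197 − 5Q = 61 ⇒ Q = 27.2, P = 197 − 2.5·27.2 = 129.
DWL is the triangle between Q = 27.2 and Q = 54.4: ½·(54.4 − 27.2)·(129 − 61) = 924.8.

DWL = 924.8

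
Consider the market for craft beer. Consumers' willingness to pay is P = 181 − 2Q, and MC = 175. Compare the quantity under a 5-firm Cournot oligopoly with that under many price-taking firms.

With 5 symmetric Cournot firms, each firm's FOC gives 181 − 12q = 175, so q = 0.5, Q = 5·0.5 = 2.5, and P = 176.
Competitive firms price at marginal cost: P = 175, giving Q = 3.

Cournot: Q = 2.5; Competition: Q = 3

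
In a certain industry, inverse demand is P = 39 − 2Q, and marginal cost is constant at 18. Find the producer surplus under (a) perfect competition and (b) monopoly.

Competitive firms price at marginal cost: P = 18, giving Q = 10.5.
PS = (18 − 18)·10.5 = 0.
Monopoly sets MR = MC: 39 − 4Q = 18 ⇒ Q = 5.25, P = 39 − 2·5.25 = 28.5.
PS = (28.5 − 18)·5.25 = 55.125.

Competition: PS = 0; Monopoly: PS = 55.125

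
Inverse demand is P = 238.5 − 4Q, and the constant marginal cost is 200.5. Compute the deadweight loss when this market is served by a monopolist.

Competitive firms price at marginal cost: P = 200.5, giving Q = 9.5.
A monopolist chooses Q where MR = MC. MR = 238.5 − 8Q; setting this equal to 200.5 gives Q = 4.75 and P = 219.5.
DWL is the triangle between Q = 4.75 and Q = 9.5: ½·(9.5 − 4.75)·(219.5 − 200.5) = 45.125.

DWL = 45.125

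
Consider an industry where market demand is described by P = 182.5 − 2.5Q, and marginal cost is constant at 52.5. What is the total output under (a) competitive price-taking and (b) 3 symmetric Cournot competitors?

Competitive firms price at marginal cost: P = 52.5, giving Q = 52.
In a 3-firm Cournot equilibrium, symmetry and the first-order condition give q = (182.5 − 52.5)/(10) = 13. So Q = 39 and P = 85.

Competition: Q = 52; Cournot: Q = 39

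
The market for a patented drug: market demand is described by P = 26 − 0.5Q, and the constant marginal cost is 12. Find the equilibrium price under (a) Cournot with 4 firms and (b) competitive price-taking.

Cournot with 4 identical firms: the symmetric best-response condition is 26 − 2.5q = 12. Each firm produces q = 5.6, total output Q = 22.4, price P = 14.8.
Under competition P = MC = 12, so Q = (26 − 12)/0.5 = 28.

Cournot: P = 14.8; Competition: P = 12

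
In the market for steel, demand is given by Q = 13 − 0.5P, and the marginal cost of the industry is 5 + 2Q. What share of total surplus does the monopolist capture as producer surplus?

Inverting demand: P = 26 − 2Q.
A monopolist chooses Q where MR = MC. MR = 26 − 4Q; setting this equal to 5 + 2Q gives Q = 3.5 and P = 19.
CS = ½·(26 − 19)·3.5 = 12.25.
PS = P·Q − VC(Q) = 19·3.5 − (5·3.5 + ½·2·3.5²) = 36.75.
Share captured = PS/TS = 36.75/49 = 0.75.

PS/TS = 0.75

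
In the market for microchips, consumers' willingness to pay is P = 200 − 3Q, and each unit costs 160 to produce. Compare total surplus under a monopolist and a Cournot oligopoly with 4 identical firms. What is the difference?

A monopolist chooses Q where MR = MC. MR = 200 − 6Q; setting this equal to 160 gives Q = 20/3 and P = 180.
CS = ½·(200 − 180)·20/3 = 200/3; PS = (180 − 160)·20/3 = 400/3; TS = 200.
Cournot with 4 identical firms: the symmetric best-response condition is 200 − 15q = 160. Each firm produces q = 8/3, total output Q = 32/3, price P = 168.
CS = ½·(200 − 168)·32/3 = 512/3; PS = (168 − 160)·32/3 = 256/3; TS = 256.
Change in total surplus: 256 − 200 = 56.

Total surplus rises by 56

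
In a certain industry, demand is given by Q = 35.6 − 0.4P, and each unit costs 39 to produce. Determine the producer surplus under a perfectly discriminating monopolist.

Inverting demand: P = 89 − 2.5Q.
With perfect price discrimination, output is the efficient level Q = 20 (where demand meets MC), but every buyer pays their willingness to pay: CS = 0 and PS = total surplus.
PS = ½·(89 − 39)·20 = 500.

PS = 500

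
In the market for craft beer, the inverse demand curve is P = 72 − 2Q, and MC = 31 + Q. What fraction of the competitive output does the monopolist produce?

Monopoly sets MR = MC: 72 − 4Q = 31 + Q ⇒ Q = 8.2, P = 72 − 2·8.2 = 55.6.
Under competition P = MC: 72 − 2Q = 31 + Q ⇒ Q = 41/3, P = 134/3.
Ratio Q_m/Q_c = 8.2/(41/3) = 0.6.

Q_m/Q_c = 0.6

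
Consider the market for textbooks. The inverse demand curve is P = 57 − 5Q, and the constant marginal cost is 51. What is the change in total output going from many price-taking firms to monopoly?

Perfect competition: P = MC = 51, so 57 − 5Q = 51 and Q = 1.2.
The monopolist equates marginal revenue to marginal cost: 57 − 10Q = 51, so Q = 0.6. From demand, P = 54.
Change in total output: 0.6 − 1.2 = −0.6.

Q falls by 0.6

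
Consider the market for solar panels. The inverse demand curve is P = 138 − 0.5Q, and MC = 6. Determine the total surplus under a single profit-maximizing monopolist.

Monopoly sets MR = MC: 138 − Q = 6 ⇒ Q = 132, P = 138 − 0.5·132 = 72.
CS = ½·(138 − 72)·132 = 4356; PS = (72 − 6)·132 = 8712; TS = 13068.

TS = 13068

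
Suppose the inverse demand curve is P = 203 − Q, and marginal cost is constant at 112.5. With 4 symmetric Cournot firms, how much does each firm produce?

q_i = 18.1

In a 4-firm Cournot equilibrium, symmetry and the first-order condition give q = (203 − 112.5)/(5) = 18.1. So Q = 72.4 and P = 130.6.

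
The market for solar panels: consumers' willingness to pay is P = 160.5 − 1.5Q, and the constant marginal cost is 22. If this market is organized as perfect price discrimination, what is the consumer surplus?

CS = 0

A perfectly discriminating monopolist sells every unit with P(Q) ≥ MC(Q), so output equals the competitive quantity Q = 277/3. Each buyer pays their reservation price, so CS = 0 and the firm captures all surplus.
CS = 0.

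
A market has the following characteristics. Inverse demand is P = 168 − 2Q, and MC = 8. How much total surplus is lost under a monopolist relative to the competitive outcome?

Under competition P = MC = 8, so Q = (168 − 8)/2 = 80.
The monopolist equates marginal revenue to marginal cost: 168 − 4Q = 8, so Q = 40. From demand, P = 88.
DWL is the triangle between Q = 40 and Q = 80: ½·(80 − 40)·(88 − 8) = 1600.

DWL = 1600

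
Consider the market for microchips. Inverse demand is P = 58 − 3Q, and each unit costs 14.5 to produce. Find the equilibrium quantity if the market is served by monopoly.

Q = 7.25

A monopolist chooses Q where MR = MC. MR = 58 − 6Q; setting this equal to 14.5 gives Q = 7.25 and P = 36.25.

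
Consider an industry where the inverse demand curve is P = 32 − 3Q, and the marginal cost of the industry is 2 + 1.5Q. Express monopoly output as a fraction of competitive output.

Monopoly sets MR = MC: 32 − 6Q = 2 + 1.5Q ⇒ Q = 4, P = 32 − 3·4 = 20.
Under competition P = MC: 32 − 3Q = 2 + 1.5Q ⇒ Q = 20/3, P = 12.
Ratio Q_m/Q_c = 4/(20/3) = 0.6.

Q_m/Q_c = 0.6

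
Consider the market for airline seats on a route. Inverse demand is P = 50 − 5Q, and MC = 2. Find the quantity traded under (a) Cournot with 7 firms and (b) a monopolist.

Cournot: Q = 8.4; Monopoly: Q = 4.8

With 7 symmetric Cournot firms, each firm's FOC gives 50 − 40q = 2, so q = 1.2, Q = 7·1.2 = 8.4, and P = 8.
A monopolist chooses Q where MR = MC. MR = 50 − 10Q; setting this equal to 2 gives Q = 4.8 and P = 26.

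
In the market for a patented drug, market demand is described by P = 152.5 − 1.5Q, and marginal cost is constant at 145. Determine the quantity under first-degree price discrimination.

A perfectly discriminating monopolist sells every unit with P(Q) ≥ MC(Q), so output equals the competitive quantity Q = 5. Each buyer pays their reservation price, so CS = 0 and the firm captures all surplus.

Q = 5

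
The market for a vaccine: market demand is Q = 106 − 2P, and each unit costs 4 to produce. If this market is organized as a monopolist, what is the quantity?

Inverting demand: P = 53 − 0.5Q.
Monopoly sets MR = MC: 53 − Q = 4 ⇒ Q = 49, P = 53 − 0.5·49 = 28.5.

Q = 49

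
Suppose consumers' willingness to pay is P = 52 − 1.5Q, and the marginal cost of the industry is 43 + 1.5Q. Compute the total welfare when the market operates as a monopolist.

TS = 12

Monopoly sets MR = MC: 52 − 3Q = 43 + 1.5Q ⇒ Q = 2, P = 52 − 1.5·2 = 49.
CS = ½·(52 − 49)·2 = 3; PS = (49·2 − 43·2 − ½·1.5·2²) = 9; TS = 12.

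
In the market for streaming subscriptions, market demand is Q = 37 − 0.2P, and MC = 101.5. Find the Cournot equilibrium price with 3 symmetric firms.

Inverting demand: P = 185 − 5Q.
In a 3-firm Cournot equilibrium, symmetry and the first-order condition give q = (185 − 101.5)/(20) = 4.175. So Q = 12.525 and P = 122.375.

P = 122.375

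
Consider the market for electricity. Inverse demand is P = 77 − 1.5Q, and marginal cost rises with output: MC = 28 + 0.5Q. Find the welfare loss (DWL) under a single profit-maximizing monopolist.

DWL = 110.25

Competitive equilibrium sets price equal to marginal cost: 77 − 1.5Q = 28 + 0.5Q, so Q = 24.5 and P = 40.25.
The monopolist equates marginal revenue to marginal cost: 77 − 3Q = 28 + 0.5Q, so Q = 14. From demand, P = 56.
CS = ½·(77 − 40.25)·24.5 = 7203/16; PS = (40.25·24.5 − 28·24.5 − ½·0.5·24.5²) = 2401/16; TS = 600.25.
CS = ½·(77 − 56)·14 = 147; PS = (56·14 − 28·14 − ½·0.5·14²) = 343; TS = 490.
DWL = 600.25 − 490 = 110.25.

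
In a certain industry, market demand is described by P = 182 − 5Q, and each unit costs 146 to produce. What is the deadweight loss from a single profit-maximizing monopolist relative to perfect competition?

DWL = 32.4

Under competition P = MC = 146, so Q = (182 − 146)/5 = 7.2.
A monopolist chooses Q where MR = MC. MR = 182 − 10Q; setting this equal to 146 gives Q = 3.6 and P = 164.
DWL is the triangle between Q = 3.6 and Q = 7.2: ½·(7.2 − 3.6)·(164 − 146) = 32.4.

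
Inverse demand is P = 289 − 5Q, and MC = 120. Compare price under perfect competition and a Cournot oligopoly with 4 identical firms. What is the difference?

Perfect competition: P = MC = 120, so 289 − 5Q = 120 and Q = 33.8.
With 4 symmetric Cournot firms, each firm's FOC gives 289 − 25q = 120, so q = 6.76, Q = 4·6.76 = 27.04, and P = 153.8.
Change in price: 153.8 − 120 = 33.8.

Price rises by 33.8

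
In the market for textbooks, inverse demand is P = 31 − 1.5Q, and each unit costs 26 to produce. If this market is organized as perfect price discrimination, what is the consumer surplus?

CS = 0

Under first-degree price discrimination the firm charges each unit its demand price and produces up to where P = MC, i.e. Q = 10/3. Consumer surplus is zero; producer surplus equals total surplus.
CS = 0.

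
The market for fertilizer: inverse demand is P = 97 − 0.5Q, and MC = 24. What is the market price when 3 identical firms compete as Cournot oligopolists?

Cournot with 3 identical firms: the symmetric best-response condition is 97 − 2q = 24. Each firm produces q = 36.5, total output Q = 109.5, price P = 42.25.

P = 42.25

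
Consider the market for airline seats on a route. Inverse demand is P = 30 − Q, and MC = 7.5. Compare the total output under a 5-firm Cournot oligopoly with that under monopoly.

Cournot: Q = 18.75; Monopoly: Q = 11.25

With 5 symmetric Cournot firms, each firm's FOC gives 30 − 6q = 7.5, so q = 3.75, Q = 5·3.75 = 18.75, and P = 11.25.
A monopolist chooses Q where MR = MC. MR = 30 − 2Q; setting this equal to 7.5 gives Q = 11.25 and P = 18.75.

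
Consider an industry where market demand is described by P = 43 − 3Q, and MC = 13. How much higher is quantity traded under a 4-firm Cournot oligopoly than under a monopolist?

Quantity traded rises by 3

Monopoly sets MR = MC: 43 − 6Q = 13 ⇒ Q = 5, P = 43 − 3·5 = 28.
With 4 symmetric Cournot firms, each firm's FOC gives 43 − 15q = 13, so q = 2, Q = 4·2 = 8, and P = 19.
Change in quantity traded: 8 − 5 = 3.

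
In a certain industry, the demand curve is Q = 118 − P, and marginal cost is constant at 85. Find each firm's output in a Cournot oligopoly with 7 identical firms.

q_i = 4.125

Inverting demand: P = 118 − Q.
In a 7-firm Cournot equilibrium, symmetry and the first-order condition give q = (118 − 85)/(8) = 4.125. So Q = 28.875 and P = 89.125.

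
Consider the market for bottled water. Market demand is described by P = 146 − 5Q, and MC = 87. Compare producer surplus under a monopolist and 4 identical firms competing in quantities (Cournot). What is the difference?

PS falls by 62.658

The monopolist equates marginal revenue to marginal cost: 146 − 10Q = 87, so Q = 5.9. From demand, P = 116.5.
PS = (116.5 − 87)·5.9 = 174.05.
With 4 symmetric Cournot firms, each firm's FOC gives 146 − 25q = 87, so q = 2.36, Q = 4·2.36 = 9.44, and P = 98.8.
PS = (98.8 − 87)·9.44 = 111.392.
Change in producer surplus: 111.392 − 174.05 = −62.658.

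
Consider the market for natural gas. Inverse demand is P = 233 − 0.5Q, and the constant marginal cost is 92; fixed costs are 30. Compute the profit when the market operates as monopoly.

A monopolist chooses Q where MR = MC. MR = 233 − Q; setting this equal to 92 gives Q = 141 and P = 162.5.
Profit = (162.5 − 92)·141 − 30 = 9910.5.

Profit = 9910.5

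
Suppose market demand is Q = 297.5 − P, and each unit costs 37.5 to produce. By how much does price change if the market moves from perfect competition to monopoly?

Price rises by 130

Inverting demand: P = 297.5 − Q.
Perfect competition: P = MC = 37.5, so 297.5 − Q = 37.5 and Q = 260.
A monopolist chooses Q where MR = MC. MR = 297.5 − 2Q; setting this equal to 37.5 gives Q = 130 and P = 167.5.
Change in price: 167.5 − 37.5 = 130.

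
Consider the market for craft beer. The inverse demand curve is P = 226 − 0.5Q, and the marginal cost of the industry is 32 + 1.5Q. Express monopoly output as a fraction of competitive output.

Q_m/Q_c = 0.8

Monopoly sets MR = MC: 226 − Q = 32 + 1.5Q ⇒ Q = 77.6, P = 226 − 0.5·77.6 = 187.2.
Competitive equilibrium sets price equal to marginal cost: 226 − 0.5Q = 32 + 1.5Q, so Q = 97 and P = 177.5.
Ratio Q_m/Q_c = 77.6/97 = 0.8.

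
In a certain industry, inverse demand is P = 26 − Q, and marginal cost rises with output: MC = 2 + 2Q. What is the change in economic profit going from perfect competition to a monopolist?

Under competition P = MC: 26 − Q = 2 + 2Q ⇒ Q = 8, P = 18.
Profit = 18·8 − (2·8 + ½·2·8²) = 64.
The monopolist equates marginal revenue to marginal cost: 26 − 2Q = 2 + 2Q, so Q = 6. From demand, P = 20.
Profit = 20·6 − (2·6 + ½·2·6²) = 72.
Change in economic profit: 72 − 64 = 8.

π rises by 8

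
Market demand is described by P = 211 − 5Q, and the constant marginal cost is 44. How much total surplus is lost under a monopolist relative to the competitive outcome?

Competitive firms price at marginal cost: P = 44, giving Q = 33.4.
The monopolist equates marginal revenue to marginal cost: 211 − 10Q = 44, so Q = 16.7. From demand, P = 127.5.
DWL is the triangle between Q = 16.7 and Q = 33.4: ½·(33.4 − 16.7)·(127.5 − 44) = 697.225.

DWL = 697.225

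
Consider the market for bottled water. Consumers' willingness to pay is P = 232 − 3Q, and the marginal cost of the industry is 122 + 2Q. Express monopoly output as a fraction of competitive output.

The monopolist equates marginal revenue to marginal cost: 232 − 6Q = 122 + 2Q, so Q = 13.75. From demand, P = 190.75.
Under competition P = MC: 232 − 3Q = 122 + 2Q ⇒ Q = 22, P = 166.
Ratio Q_m/Q_c = 13.75/22 = 0.625.

Q_m/Q_c = 0.625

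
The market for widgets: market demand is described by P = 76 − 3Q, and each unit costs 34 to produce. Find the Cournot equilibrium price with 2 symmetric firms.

P = 48

With 2 symmetric Cournot firms, each firm's FOC gives 76 − 9q = 34, so q = 14/3, Q = 2·14/3 = 28/3, and P = 48.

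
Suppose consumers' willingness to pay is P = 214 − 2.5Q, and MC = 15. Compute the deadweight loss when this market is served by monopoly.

Competitive firms price at marginal cost: P = 15, giving Q = 79.6.
Monopoly sets MR = MC: 214 − 5Q = 15 ⇒ Q = 39.8, P = 214 − 2.5·39.8 = 114.5.
DWL is the triangle between Q = 39.8 and Q = 79.6: ½·(79.6 − 39.8)·(114.5 − 15) = 1980.05.

DWL = 1980.05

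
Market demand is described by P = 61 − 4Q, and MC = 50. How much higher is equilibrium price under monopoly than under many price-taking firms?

Perfect competition: P = MC = 50, so 61 − 4Q = 50 and Q = 2.75.
The monopolist equates marginal revenue to marginal cost: 61 − 8Q = 50, so Q = 1.375. From demand, P = 55.5.
Change in equilibrium price: 55.5 − 50 = 5.5.

P rises by 5.5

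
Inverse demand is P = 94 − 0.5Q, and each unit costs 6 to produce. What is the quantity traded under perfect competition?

Under competition P = MC = 6, so Q = (94 − 6)/0.5 = 176.

Q = 176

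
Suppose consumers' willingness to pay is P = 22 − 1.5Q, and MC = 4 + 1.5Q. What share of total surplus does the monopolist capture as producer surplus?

A monopolist chooses Q where MR = MC. MR = 22 − 3Q; setting this equal to 4 + 1.5Q gives Q = 4 and P = 16.
CS = ½·(22 − 16)·4 = 12.
PS = P·Q − VC(Q) = 16·4 − (4·4 + ½·1.5·4²) = 36.
Share captured = PS/TS = 36/48 = 0.75.

PS/TS = 0.75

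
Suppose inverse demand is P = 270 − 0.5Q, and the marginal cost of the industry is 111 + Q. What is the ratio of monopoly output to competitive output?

A monopolist chooses Q where MR = MC. MR = 270 − Q; setting this equal to 111 + Q gives Q = 79.5 and P = 230.25.
Under competition P = MC: 270 − 0.5Q = 111 + Q ⇒ Q = 106, P = 217.
Ratio Q_m/Q_c = 79.5/106 = 0.75.

Q_m/Q_c = 0.75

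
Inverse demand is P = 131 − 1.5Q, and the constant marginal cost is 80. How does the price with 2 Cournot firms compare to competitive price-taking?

Cournot: P = 97; Competition: P = 80

With 2 symmetric Cournot firms, each firm's FOC gives 131 − 4.5q = 80, so q = 34/3, Q = 2·34/3 = 68/3, and P = 97.
Perfect competition: P = MC = 80, so 131 − 1.5Q = 80 and Q = 34.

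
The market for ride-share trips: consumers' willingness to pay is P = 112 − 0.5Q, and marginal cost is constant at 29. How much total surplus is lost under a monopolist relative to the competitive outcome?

DWL = 1722.25

Perfect competition: P = MC = 29, so 112 − 0.5Q = 29 and Q = 166.
Monopoly sets MR = MC: 112 − Q = 29 ⇒ Q = 83, P = 112 − 0.5·83 = 70.5.
DWL is the triangle between Q = 83 and Q = 166: ½·(166 − 83)·(70.5 − 29) = 1722.25.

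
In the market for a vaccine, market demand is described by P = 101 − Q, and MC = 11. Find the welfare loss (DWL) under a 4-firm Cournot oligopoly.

Competitive firms price at marginal cost: P = 11, giving Q = 90.
With 4 symmetric Cournot firms, each firm's FOC gives 101 − 5q = 11, so q = 18, Q = 4·18 = 72, and P = 29.
DWL is the triangle between Q = 72 and Q = 90: ½·(90 − 72)·(29 − 11) = 162.

DWL = 162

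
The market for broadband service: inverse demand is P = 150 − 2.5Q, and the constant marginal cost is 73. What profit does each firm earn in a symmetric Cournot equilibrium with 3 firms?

In a 3-firm Cournot equilibrium, symmetry and the first-order condition give q = (150 − 73)/(10) = 7.7. So Q = 23.1 and P = 92.25.
Each firm's profit = (92.25 − 73)·7.7 = 148.225.

π_i = 148.225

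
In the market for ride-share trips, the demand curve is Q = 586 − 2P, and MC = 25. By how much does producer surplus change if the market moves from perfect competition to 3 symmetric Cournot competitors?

Inverting demand: P = 293 − 0.5Q.
Perfect competition: P = MC = 25, so 293 − 0.5Q = 25 and Q = 536.
PS = (25 − 25)·536 = 0.
With 3 symmetric Cournot firms, each firm's FOC gives 293 − 2q = 25, so q = 134, Q = 3·134 = 402, and P = 92.
PS = (92 − 25)·402 = 26934.
Change in producer surplus: 26934 − 0 = 26934.

Producer surplus rises by 26934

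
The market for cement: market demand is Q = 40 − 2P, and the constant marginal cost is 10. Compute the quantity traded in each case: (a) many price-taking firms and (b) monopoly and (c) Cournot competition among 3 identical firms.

Competition: Q = 20; Monopoly: Q = 10; Cournot: Q = 15

Inverting demand: P = 20 − 0.5Q.
Perfect competition: P = MC = 10, so 20 − 0.5Q = 10 and Q = 20.
A monopolist chooses Q where MR = MC. MR = 20 − Q; setting this equal to 10 gives Q = 10 and P = 15.
Cournot with 3 identical firms: the symmetric best-response condition is 20 − 2q = 10. Each firm produces q = 5, total output Q = 15, price P = 12.5.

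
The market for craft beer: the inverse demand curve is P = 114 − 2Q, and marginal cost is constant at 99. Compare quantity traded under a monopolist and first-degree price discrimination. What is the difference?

Monopoly sets MR = MC: 114 − 4Q = 99 ⇒ Q = 3.75, P = 114 − 2·3.75 = 106.5.
With perfect price discrimination, output is the efficient level Q = 7.5 (where demand meets MC), but every buyer pays their willingness to pay: CS = 0 and PS = total surplus.
Change in quantity traded: 7.5 − 3.75 = 3.75.

Quantity traded rises by 3.75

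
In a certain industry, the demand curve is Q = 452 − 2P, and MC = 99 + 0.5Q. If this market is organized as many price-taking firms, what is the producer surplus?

PS = 4032.25

Inverting demand: P = 226 − 0.5Q.
Competitive equilibrium sets price equal to marginal cost: 226 − 0.5Q = 99 + 0.5Q, so Q = 127 and P = 162.5.
PS = P·Q − VC(Q) = 162.5·127 − (99·127 + ½·0.5·127²) = 4032.25.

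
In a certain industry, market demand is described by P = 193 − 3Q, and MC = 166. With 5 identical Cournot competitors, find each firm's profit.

With 5 symmetric Cournot firms, each firm's FOC gives 193 − 18q = 166, so q = 1.5, Q = 5·1.5 = 7.5, and P = 170.5.
Each firm's profit = (170.5 − 166)·1.5 = 6.75.

π_i = 6.75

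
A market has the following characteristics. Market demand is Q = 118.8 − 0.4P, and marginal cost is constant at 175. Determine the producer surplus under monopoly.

Inverting demand: P = 297 − 2.5Q.
Monopoly sets MR = MC: 297 − 5Q = 175 ⇒ Q = 24.4, P = 297 − 2.5·24.4 = 236.
PS = (236 − 175)·24.4 = 1488.4.

PS = 1488.4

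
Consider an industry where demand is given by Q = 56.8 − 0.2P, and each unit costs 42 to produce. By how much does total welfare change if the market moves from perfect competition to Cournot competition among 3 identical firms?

Total welfare falls by 366.025

Inverting demand: P = 284 − 5Q.
Under competition P = MC = 42, so Q = (284 − 42)/5 = 48.4.
CS = ½·(284 − 42)·48.4 = 5856.4; PS = (42 − 42)·48.4 = 0; TS = 5856.4.
With 3 symmetric Cournot firms, each firm's FOC gives 284 − 20q = 42, so q = 12.1, Q = 3·12.1 = 36.3, and P = 102.5.
CS = ½·(284 − 102.5)·36.3 = 3294.225; PS = (102.5 − 42)·36.3 = 2196.15; TS = 5490.375.
Change in total welfare: 5490.375 − 5856.4 = −366.025.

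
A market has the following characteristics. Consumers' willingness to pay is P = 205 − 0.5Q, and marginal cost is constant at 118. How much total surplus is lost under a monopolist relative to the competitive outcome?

DWL = 1892.25

Under competition P = MC = 118, so Q = (205 − 118)/0.5 = 174.
The monopolist equates marginal revenue to marginal cost: 205 − Q = 118, so Q = 87. From demand, P = 161.5.
DWL is the triangle between Q = 87 and Q = 174: ½·(174 − 87)·(161.5 − 118) = 1892.25.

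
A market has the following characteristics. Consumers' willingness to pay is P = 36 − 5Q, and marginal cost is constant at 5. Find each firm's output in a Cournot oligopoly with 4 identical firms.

q_i = 1.24

Cournot with 4 identical firms: the symmetric best-response condition is 36 − 25q = 5. Each firm produces q = 1.24, total output Q = 4.96, price P = 11.2.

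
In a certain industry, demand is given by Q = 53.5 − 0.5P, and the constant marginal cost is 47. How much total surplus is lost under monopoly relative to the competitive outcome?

DWL = 225

Inverting demand: P = 107 − 2Q.
Competitive firms price at marginal cost: P = 47, giving Q = 30.
The monopolist equates marginal revenue to marginal cost: 107 − 4Q = 47, so Q = 15. From demand, P = 77.
DWL is the triangle between Q = 15 and Q = 30: ½·(30 − 15)·(77 − 47) = 225.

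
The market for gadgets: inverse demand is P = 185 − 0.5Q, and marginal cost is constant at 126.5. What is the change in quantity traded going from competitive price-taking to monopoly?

Q falls by 58.5

Competitive firms price at marginal cost: P = 126.5, giving Q = 117.
A monopolist chooses Q where MR = MC. MR = 185 − Q; setting this equal to 126.5 gives Q = 58.5 and P = 155.75.
Change in quantity traded: 58.5 − 117 = −58.5.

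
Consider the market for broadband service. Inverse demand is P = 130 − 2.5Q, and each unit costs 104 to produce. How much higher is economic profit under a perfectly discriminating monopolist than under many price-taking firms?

π rises by 135.2

Perfect competition: P = MC = 104, so 130 − 2.5Q = 104 and Q = 10.4.
Profit = (104 − 104)·10.4 = 0.
A perfectly discriminating monopolist sells every unit with P(Q) ≥ MC(Q), so output equals the competitive quantity Q = 10.4. Each buyer pays their reservation price, so CS = 0 and the firm captures all surplus.
PS equals the full surplus area, 135.2. Profit = 135.2 = 135.2.
Change in economic profit: 135.2 − 0 = 135.2.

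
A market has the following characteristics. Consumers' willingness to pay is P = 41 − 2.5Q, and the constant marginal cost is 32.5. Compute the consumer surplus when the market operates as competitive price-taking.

Under competition P = MC = 32.5, so Q = (41 − 32.5)/2.5 = 3.4.
CS = ½·(41 − 32.5)·3.4 = 14.45.

CS = 14.45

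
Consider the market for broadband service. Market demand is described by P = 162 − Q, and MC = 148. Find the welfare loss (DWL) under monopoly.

DWL = 24.5

Under competition P = MC = 148, so Q = (162 − 148)/1 = 14.
Monopoly sets MR = MC: 162 − 2Q = 148 ⇒ Q = 7, P = 162 − 7 = 155.
DWL is the triangle between Q = 7 and Q = 14: ½·(14 − 7)·(155 − 148) = 24.5.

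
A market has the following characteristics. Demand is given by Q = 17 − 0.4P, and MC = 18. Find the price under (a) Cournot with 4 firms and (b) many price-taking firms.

Inverting demand: P = 42.5 − 2.5Q.
In a 4-firm Cournot equilibrium, symmetry and the first-order condition give q = (42.5 − 18)/(12.5) = 1.96. So Q = 7.84 and P = 22.9.
Under competition P = MC = 18, so Q = (42.5 − 18)/2.5 = 9.8.

Cournot: P = 22.9; Competition: P = 18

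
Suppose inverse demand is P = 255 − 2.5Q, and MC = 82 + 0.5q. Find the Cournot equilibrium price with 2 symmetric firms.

In a 2-firm Cournot equilibrium, symmetry and the first-order condition give q = (255 − 82)/(8) = 21.625. So Q = 43.25 and P = 146.875.

P = 146.875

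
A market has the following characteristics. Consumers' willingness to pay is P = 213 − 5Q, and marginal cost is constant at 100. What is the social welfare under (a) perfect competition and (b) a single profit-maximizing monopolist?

Perfect competition: P = MC = 100, so 213 − 5Q = 100 and Q = 22.6.
CS = ½·(213 − 100)·22.6 = 1276.9; PS = (100 − 100)·22.6 = 0; TS = 1276.9.
The monopolist equates marginal revenue to marginal cost: 213 − 10Q = 100, so Q = 11.3. From demand, P = 156.5.
CS = ½·(213 − 156.5)·11.3 = 319.225; PS = (156.5 − 100)·11.3 = 638.45; TS = 957.675.

Competition: TS = 1276.9; Monopoly: TS = 957.675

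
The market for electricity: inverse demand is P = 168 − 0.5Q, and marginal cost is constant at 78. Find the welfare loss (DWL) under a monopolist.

DWL = 2025

Perfect competition: P = MC = 78, so 168 − 0.5Q = 78 and Q = 180.
A monopolist chooses Q where MR = MC. MR = 168 − Q; setting this equal to 78 gives Q = 90 and P = 123.
DWL is the triangle between Q = 90 and Q = 180: ½·(180 − 90)·(123 − 78) = 2025.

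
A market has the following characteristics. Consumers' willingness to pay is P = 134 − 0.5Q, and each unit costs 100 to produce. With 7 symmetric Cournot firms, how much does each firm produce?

Cournot with 7 identical firms: the symmetric best-response condition is 134 − 4q = 100. Each firm produces q = 8.5, total output Q = 59.5, price P = 104.25.

q_i = 8.5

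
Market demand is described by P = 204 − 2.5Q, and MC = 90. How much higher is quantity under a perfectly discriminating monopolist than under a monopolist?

A monopolist chooses Q where MR = MC. MR = 204 − 5Q; setting this equal to 90 gives Q = 22.8 and P = 147.
A perfectly discriminating monopolist sells every unit with P(Q) ≥ MC(Q), so output equals the competitive quantity Q = 45.6. Each buyer pays their reservation price, so CS = 0 and the firm captures all surplus.
Change in quantity: 45.6 − 22.8 = 22.8.

Quantity rises by 22.8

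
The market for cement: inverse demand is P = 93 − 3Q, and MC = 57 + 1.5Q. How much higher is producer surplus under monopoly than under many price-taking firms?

PS rises by 38.4

Under competition P = MC: 93 − 3Q = 57 + 1.5Q ⇒ Q = 8, P = 69.
PS = P·Q − VC(Q) = 69·8 − (57·8 + ½·1.5·8²) = 48.
A monopolist chooses Q where MR = MC. MR = 93 − 6Q; setting this equal to 57 + 1.5Q gives Q = 4.8 and P = 78.6.
PS = P·Q − VC(Q) = 78.6·4.8 − (57·4.8 + ½·1.5·4.8²) = 86.4.
Change in producer surplus: 86.4 − 48 = 38.4.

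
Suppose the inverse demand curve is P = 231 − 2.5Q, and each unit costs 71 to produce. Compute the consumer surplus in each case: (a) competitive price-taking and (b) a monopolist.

Competition: CS = 5120; Monopoly: CS = 1280

Competitive firms price at marginal cost: P = 71, giving Q = 64.
CS = ½·(231 − 71)·64 = 5120.
Monopoly sets MR = MC: 231 − 5Q = 71 ⇒ Q = 32, P = 231 − 2.5·32 = 151.
CS = ½·(231 − 151)·32 = 1280.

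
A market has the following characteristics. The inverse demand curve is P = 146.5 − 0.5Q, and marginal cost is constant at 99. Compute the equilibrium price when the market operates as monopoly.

Monopoly sets MR = MC: 146.5 − Q = 99 ⇒ Q = 47.5, P = 146.5 − 0.5·47.5 = 122.75.

P = 122.75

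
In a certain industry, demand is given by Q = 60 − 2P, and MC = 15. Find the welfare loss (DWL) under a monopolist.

DWL = 56.25

Inverting demand: P = 30 − 0.5Q.
Under competition P = MC = 15, so Q = (30 − 15)/0.5 = 30.
A monopolist chooses Q where MR = MC. MR = 30 − Q; setting this equal to 15 gives Q = 15 and P = 22.5.
DWL is the triangle between Q = 15 and Q = 30: ½·(30 − 15)·(22.5 − 15) = 56.25.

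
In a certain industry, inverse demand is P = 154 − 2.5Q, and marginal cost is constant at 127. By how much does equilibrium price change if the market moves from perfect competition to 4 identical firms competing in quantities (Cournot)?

Under competition P = MC = 127, so Q = (154 − 127)/2.5 = 10.8.
Cournot with 4 identical firms: the symmetric best-response condition is 154 − 12.5q = 127. Each firm produces q = 2.16, total output Q = 8.64, price P = 132.4.
Change in equilibrium price: 132.4 − 127 = 5.4.

P rises by 5.4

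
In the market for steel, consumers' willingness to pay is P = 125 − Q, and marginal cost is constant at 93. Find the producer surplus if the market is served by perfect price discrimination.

PS = 512

A perfectly discriminating monopolist sells every unit with P(Q) ≥ MC(Q), so output equals the competitive quantity Q = 32. Each buyer pays their reservation price, so CS = 0 and the firm captures all surplus.
PS = ½·(125 − 93)·32 = 512.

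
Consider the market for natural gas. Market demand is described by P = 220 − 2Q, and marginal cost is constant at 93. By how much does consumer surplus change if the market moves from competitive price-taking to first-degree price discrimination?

Perfect competition: P = MC = 93, so 220 − 2Q = 93 and Q = 63.5.
CS = ½·(220 − 93)·63.5 = 4032.25.
With perfect price discrimination, output is the efficient level Q = 63.5 (where demand meets MC), but every buyer pays their willingness to pay: CS = 0 and PS = total surplus.
CS = 0.
Change in consumer surplus: 0 − 4032.25 = −4032.25.

CS falls by 4032.25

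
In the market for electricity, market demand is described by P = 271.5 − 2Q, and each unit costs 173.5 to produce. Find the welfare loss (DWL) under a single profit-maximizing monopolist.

DWL = 600.25

Competitive firms price at marginal cost: P = 173.5, giving Q = 49.
Monopoly sets MR = MC: 271.5 − 4Q = 173.5 ⇒ Q = 24.5, P = 271.5 − 2·24.5 = 222.5.
DWL is the triangle between Q = 24.5 and Q = 49: ½·(49 − 24.5)·(222.5 − 173.5) = 600.25.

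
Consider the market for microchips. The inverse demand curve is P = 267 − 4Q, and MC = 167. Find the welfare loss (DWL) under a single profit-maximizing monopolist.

DWL = 312.5

Under competition P = MC = 167, so Q = (267 − 167)/4 = 25.
A monopolist chooses Q where MR = MC. MR = 267 − 8Q; setting this equal to 167 gives Q = 12.5 and P = 217.
DWL is the triangle between Q = 12.5 and Q = 25: ½·(25 − 12.5)·(217 − 167) = 312.5.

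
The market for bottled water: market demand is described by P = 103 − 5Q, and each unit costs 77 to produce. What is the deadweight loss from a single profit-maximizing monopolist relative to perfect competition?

Under competition P = MC = 77, so Q = (103 − 77)/5 = 5.2.
The monopolist equates marginal revenue to marginal cost: 103 − 10Q = 77, so Q = 2.6. From demand, P = 90.
DWL is the triangle between Q = 2.6 and Q = 5.2: ½·(5.2 − 2.6)·(90 − 77) = 16.9.

DWL = 16.9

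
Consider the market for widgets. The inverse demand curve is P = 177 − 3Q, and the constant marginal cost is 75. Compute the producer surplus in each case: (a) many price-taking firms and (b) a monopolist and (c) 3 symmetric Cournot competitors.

Competition: PS = 0; Monopoly: PS = 867; Cournot: PS = 650.25

Perfect competition: P = MC = 75, so 177 − 3Q = 75 and Q = 34.
PS = (75 − 75)·34 = 0.
A monopolist chooses Q where MR = MC. MR = 177 − 6Q; setting this equal to 75 gives Q = 17 and P = 126.
PS = (126 − 75)·17 = 867.
Cournot with 3 identical firms: the symmetric best-response condition is 177 − 12q = 75. Each firm produces q = 8.5, total output Q = 25.5, price P = 100.5.
PS = (100.5 − 75)·25.5 = 650.25.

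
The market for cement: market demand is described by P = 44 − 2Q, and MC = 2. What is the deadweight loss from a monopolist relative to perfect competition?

DWL = 110.25

Under competition P = MC = 2, so Q = (44 − 2)/2 = 21.
Monopoly sets MR = MC: 44 − 4Q = 2 ⇒ Q = 10.5, P = 44 − 2·10.5 = 23.
DWL is the triangle between Q = 10.5 and Q = 21: ½·(21 − 10.5)·(23 − 2) = 110.25.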